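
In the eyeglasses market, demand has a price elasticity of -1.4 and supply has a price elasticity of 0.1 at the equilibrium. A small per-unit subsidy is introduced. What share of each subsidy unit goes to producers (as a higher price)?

Producer share = 14/15

For a small subsidy around the equilibrium, the benefit split depends on the relative slopes, which at a point are proportional to the elasticities.
Buyer share = εs/(εs + |εd|) = 0.1/(0.1 + 1.4) = 1/15; seller share = |εd|/(εs + |εd|) = 14/15.
So producers capture 14/15 of the subsidy.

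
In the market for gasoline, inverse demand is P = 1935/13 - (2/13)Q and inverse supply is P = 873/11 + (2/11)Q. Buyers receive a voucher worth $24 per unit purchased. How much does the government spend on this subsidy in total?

Pre-subsidy: 1935/13 - (2/13)Q = 873/11 + (2/11)Q gives Q* = 207 and P* = 117.
With the rebate, buyers effectively pay Pb = Ps − 24, where Ps is the price sellers receive.
On the curves, Pb = 1935/13 - (2/13)Q and Ps = 873/11 + (2/11)Q; the wedge Ps − Pb = 24 gives 873/11 + (2/11)Q − (1935/13 - (2/13)Q) = 24, so Q' = 278.5.
Then Pb = 1935/13 − (2/13)·278.5 = 106 and Ps = 873/11 + (2/11)·278.5 = 130.
Government outlay = subsidy × quantity = 24 × 278.5 = 6684.

Government cost = $6684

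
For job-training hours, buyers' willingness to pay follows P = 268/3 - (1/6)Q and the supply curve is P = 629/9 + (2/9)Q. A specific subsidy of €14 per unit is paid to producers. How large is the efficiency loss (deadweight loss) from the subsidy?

Deadweight loss = €252

Pre-subsidy: 268/3 - (1/6)Q = 629/9 + (2/9)Q gives Q* = 50 and P* = 81.
With the subsidy, sellers receive Ps = Pb + 14 for each unit, where Pb is the price buyers pay.
On the curves, Pb = 268/3 - (1/6)Q and Ps = 629/9 + (2/9)Q; the wedge Ps − Pb = 14 gives 629/9 + (2/9)Q − (268/3 - (1/6)Q) = 14, so Q' = 86.
Then Pb = 268/3 − (1/6)·86 = 75 and Ps = 629/9 + (2/9)·86 = 89.
The subsidy expands output by 86 − 50 = 36 past the efficient level; on those units the gap between marginal cost and willingness to pay runs from 0 up to 14.
DWL = ½ × 14 × 36 = 252.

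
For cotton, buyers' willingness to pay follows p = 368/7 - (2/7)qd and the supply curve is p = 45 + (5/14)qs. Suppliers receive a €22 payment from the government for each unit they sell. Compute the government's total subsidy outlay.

Government cost = €1012

Pre-subsidy: 368/7 - (2/7)q = 45 + (5/14)q gives q* = 106/9 and p* = 3100/63.
With the subsidy, sellers receive ps = pb + 22 for each unit, where pb is the price buyers pay.
On the curves, pb = 368/7 - (2/7)q and ps = 45 + (5/14)q; the wedge ps − pb = 22 gives 45 + (5/14)q − (368/7 - (2/7)q) = 22, so q' = 46.
Then pb = 368/7 − (2/7)·46 = 276/7 and ps = 45 + (5/14)·46 = 430/7.
Government outlay = subsidy × quantity = 22 × 46 = 1012.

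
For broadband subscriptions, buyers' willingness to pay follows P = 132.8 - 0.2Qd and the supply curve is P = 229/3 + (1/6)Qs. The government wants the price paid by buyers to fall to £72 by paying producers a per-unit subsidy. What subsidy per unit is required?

At a buyer price of 72, quantity demanded is 664 − 5·72 = 304.
Sellers supply 304 only when they receive Ps = 229/3 + (1/6)·304 = 127.
s = Ps − Pb = 127 − 72 = 55.

Required subsidy s = £55 per unit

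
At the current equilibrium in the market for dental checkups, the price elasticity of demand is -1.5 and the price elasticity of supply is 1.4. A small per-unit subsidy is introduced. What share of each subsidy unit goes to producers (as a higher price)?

Producer share = 15/29

For a small subsidy around the equilibrium, the benefit split depends on the relative slopes, which at a point are proportional to the elasticities.
Buyer share = εs/(εs + |εd|) = 1.4/(1.4 + 1.5) = 14/29; seller share = |εd|/(εs + |εd|) = 15/29.
So producers capture 15/29 of the subsidy.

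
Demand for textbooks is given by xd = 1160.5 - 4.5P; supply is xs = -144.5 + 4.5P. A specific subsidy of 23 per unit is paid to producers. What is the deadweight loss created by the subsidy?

Deadweight loss = 595.125

Pre-subsidy: 1160.5 - 4.5P = -144.5 + 4.5P gives P* = 145, x* = 508.
With the subsidy, sellers receive Ps = Pb + 23 for each unit, where Pb is the price buyers pay.
Supply in terms of Pb becomes xs = -144.5 + 4.5(Pb + 23) = -41 + 4.5Pb. Setting this equal to demand: 1160.5 - 4.5Pb = -41 + 4.5Pb, so Pb = 133.5.
Sellers receive Ps = 133.5 + 23 = 156.5; x' = 1160.5 − 4.5·133.5 = 559.75.
The subsidy expands output by 559.75 − 508 = 51.75 past the efficient level; on those units the gap between marginal cost and willingness to pay runs from 0 up to 23.
DWL = ½ × 23 × 51.75 = 595.125.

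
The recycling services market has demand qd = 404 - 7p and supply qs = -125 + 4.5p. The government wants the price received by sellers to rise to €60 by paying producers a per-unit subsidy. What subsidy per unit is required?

At a seller price of 60, quantity supplied is -125 + 4.5·60 = 145.
Buyers absorb 145 only when they pay pb with 404 − 7·pb = 145, i.e. pb = 37.
s = ps − pb = 60 − 37 = 23.

Required subsidy s = €23 per unit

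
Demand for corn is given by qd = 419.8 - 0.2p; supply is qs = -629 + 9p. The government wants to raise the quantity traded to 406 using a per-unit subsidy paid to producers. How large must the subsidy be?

Required subsidy s = 46 per unit

At q = 406, invert demand for the buyer price: pb = (419.8 − 406)/0.2 = 69; invert supply for the seller price: ps = (406 − (-629))/9 = 115.
The subsidy must fill the gap: s = ps − pb = 115 − 69 = 46.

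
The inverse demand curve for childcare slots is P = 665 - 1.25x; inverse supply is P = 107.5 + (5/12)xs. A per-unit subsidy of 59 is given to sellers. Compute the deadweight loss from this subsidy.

Pre-subsidy: 665 - 1.25x = 107.5 + (5/12)x gives x* = 334.5 and P* = 246.875.
With the subsidy, sellers receive Ps = Pb + 59 for each unit, where Pb is the price buyers pay.
On the curves, Pb = 665 - 1.25x and Ps = 107.5 + (5/12)x; the wedge Ps − Pb = 59 gives 107.5 + (5/12)x − (665 - 1.25x) = 59, so x' = 369.9.
Then Pb = 665 − 1.25·369.9 = 202.625 and Ps = 107.5 + (5/12)·369.9 = 261.625.
The subsidy expands output by 369.9 − 334.5 = 35.4 past the efficient level; on those units the gap between marginal cost and willingness to pay runs from 0 up to 59.
DWL = ½ × 59 × 35.4 = 1044.3.

Deadweight loss = 1044.3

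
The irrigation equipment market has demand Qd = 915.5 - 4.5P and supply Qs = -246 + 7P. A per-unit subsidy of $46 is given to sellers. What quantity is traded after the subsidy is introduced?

Q' = 587

Pre-subsidy: 915.5 - 4.5P = -246 + 7P gives P* = 101, Q* = 461.
With the subsidy, sellers receive Ps = Pb + 46 for each unit, where Pb is the price buyers pay.
Supply in terms of Pb becomes Qs = -246 + 7(Pb + 46) = 76 + 7Pb. Setting this equal to demand: 915.5 - 4.5Pb = 76 + 7Pb, so Pb = 73.
Sellers receive Ps = 73 + 46 = 119; Q' = 915.5 − 4.5·73 = 587.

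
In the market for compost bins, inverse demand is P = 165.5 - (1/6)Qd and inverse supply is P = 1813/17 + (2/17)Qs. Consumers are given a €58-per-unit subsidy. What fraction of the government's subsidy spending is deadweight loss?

DWL / government spending = 34/137

Pre-subsidy: 165.5 - (1/6)Q = 1813/17 + (2/17)Q gives Q* = 207 and P* = 131.
With the rebate, buyers effectively pay Pb = Ps − 58, where Ps is the price sellers receive.
On the curves, Pb = 165.5 - (1/6)Q and Ps = 1813/17 + (2/17)Q; the wedge Ps − Pb = 58 gives 1813/17 + (2/17)Q − (165.5 - (1/6)Q) = 58, so Q' = 411.
Then Pb = 165.5 − (1/6)·411 = 97 and Ps = 1813/17 + (2/17)·411 = 155.
ΔCS = ½(207 + 411)(131 − 97) = 10506; ΔPS = ½(207 + 411)(155 − 131) = 7416.
Government spending = 58 × 411 = 23838.
DWL = ½ × 58 × (411 − 207) = 5916; fraction = 5916 / 23838 = 34/137.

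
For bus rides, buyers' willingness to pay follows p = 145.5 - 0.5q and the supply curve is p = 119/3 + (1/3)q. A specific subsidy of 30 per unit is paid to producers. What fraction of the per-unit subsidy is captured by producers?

Pre-subsidy: 145.5 - 0.5q = 119/3 + (1/3)q gives q* = 127 and p* = 82.
With the subsidy, sellers receive ps = pb + 30 for each unit, where pb is the price buyers pay.
On the curves, pb = 145.5 - 0.5q and ps = 119/3 + (1/3)q; the wedge ps − pb = 30 gives 119/3 + (1/3)q − (145.5 - 0.5q) = 30, so q' = 163.
Then pb = 145.5 − 0.5·163 = 64 and ps = 119/3 + (1/3)·163 = 94.
Buyers' price falls by p* − pb = 82 − 64 = 18; sellers' price rises by ps − p* = 94 − 82 = 12.
So producers capture 12/30 = 0.4 of each unit of subsidy.

Producer share = 0.4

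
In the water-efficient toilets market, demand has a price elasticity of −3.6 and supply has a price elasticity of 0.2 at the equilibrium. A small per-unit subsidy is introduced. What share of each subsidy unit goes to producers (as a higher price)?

Producer share = 18/19

For a small subsidy around the equilibrium, the benefit split depends on the relative slopes, which at a point are proportional to the elasticities.
Buyer share = εs/(εs + |εd|) = 0.2/(0.2 + 3.6) = 1/19; seller share = |εd|/(εs + |εd|) = 18/19.
So producers capture 18/19 of the subsidy.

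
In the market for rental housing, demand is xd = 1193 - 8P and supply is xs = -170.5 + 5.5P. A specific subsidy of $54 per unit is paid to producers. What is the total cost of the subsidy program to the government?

Pre-subsidy: 1193 - 8P = -170.5 + 5.5P gives P* = 101, x* = 385.
With the subsidy, sellers receive Ps = Pb + 54 for each unit, where Pb is the price buyers pay.
Supply in terms of Pb becomes xs = -170.5 + 5.5(Pb + 54) = 126.5 + 5.5Pb. Setting this equal to demand: 1193 - 8Pb = 126.5 + 5.5Pb, so Pb = 79.
Sellers receive Ps = 79 + 54 = 133; x' = 1193 − 8·79 = 561.
Government outlay = subsidy × quantity = 54 × 561 = 30294.

Government cost = $30294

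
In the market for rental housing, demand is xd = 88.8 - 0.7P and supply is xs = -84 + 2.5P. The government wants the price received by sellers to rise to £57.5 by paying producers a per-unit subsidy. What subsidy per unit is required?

Required subsidy s = £16 per unit

At a seller price of 57.5, quantity supplied is -84 + 2.5·57.5 = 59.75.
Buyers absorb 59.75 only when they pay Pb with 88.8 − 0.7·Pb = 59.75, i.e. Pb = 41.5.
s = Ps − Pb = 57.5 − 41.5 = 16.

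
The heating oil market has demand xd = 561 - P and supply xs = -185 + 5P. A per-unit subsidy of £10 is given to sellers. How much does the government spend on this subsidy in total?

Pre-subsidy: 561 - P = -185 + 5P gives P* = 373/3, x* = 1310/3.
With the subsidy, sellers receive Ps = Pb + 10 for each unit, where Pb is the price buyers pay.
Supply in terms of Pb becomes xs = -185 + 5(Pb + 10) = -135 + 5Pb. Setting this equal to demand: 561 - Pb = -135 + 5Pb, so Pb = 116.
Sellers receive Ps = 116 + 10 = 126; x' = 561 − 1·116 = 445.
Government outlay = subsidy × quantity = 10 × 445 = 4450.

Government cost = £4450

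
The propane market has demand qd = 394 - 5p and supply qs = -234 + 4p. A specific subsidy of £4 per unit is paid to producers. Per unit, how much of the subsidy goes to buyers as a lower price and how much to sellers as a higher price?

Pre-subsidy: 394 - 5p = -234 + 4p gives p* = 628/9, q* = 406/9.
With the subsidy, sellers receive ps = pb + 4 for each unit, where pb is the price buyers pay.
Supply in terms of pb becomes qs = -234 + 4(pb + 4) = -218 + 4pb. Setting this equal to demand: 394 - 5pb = -218 + 4pb, so pb = 68.
Sellers receive ps = 68 + 4 = 72; q' = 394 − 5·68 = 54.
Buyers' price falls by p* − pb = 628/9 − 68 = 16/9; sellers' price rises by ps − p* = 72 − 628/9 = 20/9.

Buyers gain 16/9 per unit; sellers gain 20/9 per unit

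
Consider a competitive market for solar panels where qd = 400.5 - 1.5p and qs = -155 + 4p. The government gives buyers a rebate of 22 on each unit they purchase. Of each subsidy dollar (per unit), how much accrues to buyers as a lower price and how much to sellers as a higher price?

Pre-subsidy: 400.5 - 1.5p = -155 + 4p gives p* = 101, q* = 249.
With the rebate, buyers effectively pay pb = ps − 22, where ps is the price sellers receive.
Demand in terms of ps becomes qd = 400.5 − 1.5(ps − 22) = 433.5 - 1.5ps. Setting this equal to supply: 433.5 - 1.5ps = -155 + 4ps, so ps = 107.
Buyers pay pb = 107 − 22 = 85; q' = -155 + 4·107 = 273.
Buyers' price falls by p* − pb = 101 − 85 = 16; sellers' price rises by ps − p* = 107 − 101 = 6.

Buyers gain 16 per unit; sellers gain 6 per unit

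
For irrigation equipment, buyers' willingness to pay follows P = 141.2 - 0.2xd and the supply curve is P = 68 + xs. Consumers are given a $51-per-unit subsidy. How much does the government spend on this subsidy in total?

Pre-subsidy: 141.2 - 0.2x = 68 + x gives x* = 61 and P* = 129.
With the rebate, buyers effectively pay Pb = Ps − 51, where Ps is the price sellers receive.
On the curves, Pb = 141.2 - 0.2x and Ps = 68 + x; the wedge Ps − Pb = 51 gives 68 + x − (141.2 - 0.2x) = 51, so x' = 103.5.
Then Pb = 141.2 − 0.2·103.5 = 120.5 and Ps = 68 + 1·103.5 = 171.5.
Government outlay = subsidy × quantity = 51 × 103.5 = 5278.5.

Government cost = $5278.5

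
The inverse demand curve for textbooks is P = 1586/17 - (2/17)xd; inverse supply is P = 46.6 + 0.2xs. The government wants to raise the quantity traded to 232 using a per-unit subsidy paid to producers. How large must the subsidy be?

At x = 232, from the demand curve buyers pay Pb = 1586/17 − (2/17)·232 = 66; from the supply curve sellers need Ps = 46.6 + 0.2·232 = 93.
The subsidy must fill the gap: s = Ps − Pb = 93 − 66 = 27.

Required subsidy s = 27 per unit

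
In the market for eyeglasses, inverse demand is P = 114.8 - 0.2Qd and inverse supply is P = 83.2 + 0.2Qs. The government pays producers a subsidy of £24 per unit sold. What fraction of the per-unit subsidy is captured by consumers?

Consumer share = 0.5

Pre-subsidy: 114.8 - 0.2Q = 83.2 + 0.2Q gives Q* = 79 and P* = 99.
With the subsidy, sellers receive Ps = Pb + 24 for each unit, where Pb is the price buyers pay.
On the curves, Pb = 114.8 - 0.2Q and Ps = 83.2 + 0.2Q; the wedge Ps − Pb = 24 gives 83.2 + 0.2Q − (114.8 - 0.2Q) = 24, so Q' = 139.
Then Pb = 114.8 − 0.2·139 = 87 and Ps = 83.2 + 0.2·139 = 111.
Buyers' price falls by P* − Pb = 99 − 87 = 12; sellers' price rises by Ps − P* = 111 − 99 = 12.
So consumers capture 12/24 = 0.5 of each unit of subsidy.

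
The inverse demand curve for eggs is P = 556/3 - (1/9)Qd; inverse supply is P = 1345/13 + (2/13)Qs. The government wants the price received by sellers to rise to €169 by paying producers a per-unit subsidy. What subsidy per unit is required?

Required subsidy s = €31 per unit

At a seller price of 169, quantity supplied is -672.5 + 6.5·169 = 426.
Buyers absorb 426 only when they pay Pb = 556/3 − (1/9)·426 = 138.
s = Ps − Pb = 169 − 138 = 31.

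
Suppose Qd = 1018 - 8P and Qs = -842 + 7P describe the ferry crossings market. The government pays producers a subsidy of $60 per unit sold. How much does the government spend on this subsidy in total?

Government cost = $15000

Pre-subsidy: 1018 - 8P = -842 + 7P gives P* = 124, Q* = 26.
With the subsidy, sellers receive Ps = Pb + 60 for each unit, where Pb is the price buyers pay.
Supply in terms of Pb becomes Qs = -842 + 7(Pb + 60) = -422 + 7Pb. Setting this equal to demand: 1018 - 8Pb = -422 + 7Pb, so Pb = 96.
Sellers receive Ps = 96 + 60 = 156; Q' = 1018 − 8·96 = 250.
Government outlay = subsidy × quantity = 60 × 250 = 15000.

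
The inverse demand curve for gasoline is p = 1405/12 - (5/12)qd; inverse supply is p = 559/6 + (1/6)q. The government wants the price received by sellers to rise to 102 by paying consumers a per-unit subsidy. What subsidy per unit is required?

At a seller price of 102, quantity supplied is -559 + 6·102 = 53.
Buyers absorb 53 only when they pay pb = 1405/12 − (5/12)·53 = 95.
s = ps − pb = 102 − 95 = 7.

Required subsidy s = 7 per unit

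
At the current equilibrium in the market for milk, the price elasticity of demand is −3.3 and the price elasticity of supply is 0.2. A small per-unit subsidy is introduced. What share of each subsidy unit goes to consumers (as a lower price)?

Consumer share = 2/35

For a small subsidy around the equilibrium, the benefit split depends on the relative slopes, which at a point are proportional to the elasticities.
Buyer share = εs/(εs + |εd|) = 0.2/(0.2 + 3.3) = 2/35; seller share = |εd|/(εs + |εd|) = 33/35.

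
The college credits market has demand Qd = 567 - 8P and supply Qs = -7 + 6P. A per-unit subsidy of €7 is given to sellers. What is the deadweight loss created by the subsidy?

Pre-subsidy: 567 - 8P = -7 + 6P gives P* = 41, Q* = 239.
With the subsidy, sellers receive Ps = Pb + 7 for each unit, where Pb is the price buyers pay.
Supply in terms of Pb becomes Qs = -7 + 6(Pb + 7) = 35 + 6Pb. Setting this equal to demand: 567 - 8Pb = 35 + 6Pb, so Pb = 38.
Sellers receive Ps = 38 + 7 = 45; Q' = 567 − 8·38 = 263.
The subsidy expands output by 263 − 239 = 24 past the efficient level; on those units the gap between marginal cost and willingness to pay runs from 0 up to 7.
DWL = ½ × 7 × 24 = 84.

Deadweight loss = €84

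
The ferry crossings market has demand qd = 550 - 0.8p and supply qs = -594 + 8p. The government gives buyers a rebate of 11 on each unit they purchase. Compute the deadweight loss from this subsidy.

Pre-subsidy: 550 - 0.8p = -594 + 8p gives p* = 130, q* = 446.
With the rebate, buyers effectively pay pb = ps − 11, where ps is the price sellers receive.
Demand in terms of ps becomes qd = 550 − 0.8(ps − 11) = 558.8 - 0.8ps. Setting this equal to supply: 558.8 - 0.8ps = -594 + 8ps, so ps = 131.
Buyers pay pb = 131 − 11 = 120; q' = -594 + 8·131 = 454.
The subsidy expands output by 454 − 446 = 8 past the efficient level; on those units the gap between marginal cost and willingness to pay runs from 0 up to 11.
DWL = ½ × 11 × 8 = 44.

Deadweight loss = 44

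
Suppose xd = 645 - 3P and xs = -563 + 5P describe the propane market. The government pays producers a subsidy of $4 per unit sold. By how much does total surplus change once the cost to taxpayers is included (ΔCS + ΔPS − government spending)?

Pre-subsidy: 645 - 3P = -563 + 5P gives P* = 151, x* = 192.
With the subsidy, sellers receive Ps = Pb + 4 for each unit, where Pb is the price buyers pay.
Supply in terms of Pb becomes xs = -563 + 5(Pb + 4) = -543 + 5Pb. Setting this equal to demand: 645 - 3Pb = -543 + 5Pb, so Pb = 148.5.
Sellers receive Ps = 148.5 + 4 = 152.5; x' = 645 − 3·148.5 = 199.5.
ΔCS = ½(192 + 199.5)(151 − 148.5) = 489.375; ΔPS = ½(192 + 199.5)(152.5 − 151) = 293.625.
Government spending = 4 × 199.5 = 798.
Net change = 489.375 + 293.625 − 798 = -15. The loss equals the DWL triangle ½·4·7.5.

Net change in total surplus = -$15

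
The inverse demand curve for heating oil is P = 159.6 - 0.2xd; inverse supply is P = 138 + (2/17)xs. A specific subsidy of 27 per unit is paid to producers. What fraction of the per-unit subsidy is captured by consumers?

Consumer share = 17/27

Pre-subsidy: 159.6 - 0.2x = 138 + (2/17)x gives x* = 68 and P* = 146.
With the subsidy, sellers receive Ps = Pb + 27 for each unit, where Pb is the price buyers pay.
On the curves, Pb = 159.6 - 0.2x and Ps = 138 + (2/17)x; the wedge Ps − Pb = 27 gives 138 + (2/17)x − (159.6 - 0.2x) = 27, so x' = 153.
Then Pb = 159.6 − 0.2·153 = 129 and Ps = 138 + (2/17)·153 = 156.
Buyers' price falls by P* − Pb = 146 − 129 = 17; sellers' price rises by Ps − P* = 156 − 146 = 10.
So consumers capture 17/27 = 17/27 of each unit of subsidy.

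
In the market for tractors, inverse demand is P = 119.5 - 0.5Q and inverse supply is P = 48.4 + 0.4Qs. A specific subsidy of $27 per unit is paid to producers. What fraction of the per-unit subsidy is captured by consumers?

Pre-subsidy: 119.5 - 0.5Q = 48.4 + 0.4Q gives Q* = 79 and P* = 80.
With the subsidy, sellers receive Ps = Pb + 27 for each unit, where Pb is the price buyers pay.
On the curves, Pb = 119.5 - 0.5Q and Ps = 48.4 + 0.4Q; the wedge Ps − Pb = 27 gives 48.4 + 0.4Q − (119.5 - 0.5Q) = 27, so Q' = 109.
Then Pb = 119.5 − 0.5·109 = 65 and Ps = 48.4 + 0.4·109 = 92.
Buyers' price falls by P* − Pb = 80 − 65 = 15; sellers' price rises by Ps − P* = 92 − 80 = 12.
So consumers capture 15/27 = 5/9 of each unit of subsidy.

Consumer share = 5/9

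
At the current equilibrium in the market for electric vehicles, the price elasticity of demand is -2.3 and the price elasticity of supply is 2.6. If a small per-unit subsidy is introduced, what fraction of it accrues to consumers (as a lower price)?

For a small subsidy around the equilibrium, the benefit split depends on the relative slopes, which at a point are proportional to the elasticities.
Buyer share = εs/(εs + |εd|) = 2.6/(2.6 + 2.3) = 26/49; seller share = |εd|/(εs + |εd|) = 23/49.

Consumer share = 26/49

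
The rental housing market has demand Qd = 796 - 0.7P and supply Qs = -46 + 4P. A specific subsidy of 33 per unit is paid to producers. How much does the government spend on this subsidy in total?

Pre-subsidy: 796 - 0.7P = -46 + 4P gives P* = 8420/47, Q* = 31518/47.
With the subsidy, sellers receive Ps = Pb + 33 for each unit, where Pb is the price buyers pay.
Supply in terms of Pb becomes Qs = -46 + 4(Pb + 33) = 86 + 4Pb. Setting this equal to demand: 796 - 0.7Pb = 86 + 4Pb, so Pb = 7100/47.
Sellers receive Ps = 7100/47 + 33 = 8651/47; Q' = 796 − 0.7·(7100/47) = 32442/47.
Government outlay = subsidy × quantity = 33 × 32442/47 = 1070586/47.

Government cost = 1070586/47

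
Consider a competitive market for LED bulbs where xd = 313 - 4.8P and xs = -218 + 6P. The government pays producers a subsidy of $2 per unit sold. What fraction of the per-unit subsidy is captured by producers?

Producer share = 4/9

Pre-subsidy: 313 - 4.8P = -218 + 6P gives P* = 295/6, x* = 77.
With the subsidy, sellers receive Ps = Pb + 2 for each unit, where Pb is the price buyers pay.
Supply in terms of Pb becomes xs = -218 + 6(Pb + 2) = -206 + 6Pb. Setting this equal to demand: 313 - 4.8Pb = -206 + 6Pb, so Pb = 865/18.
Sellers receive Ps = 865/18 + 2 = 901/18; x' = 313 − 4.8·(865/18) = 247/3.
Buyers' price falls by P* − Pb = 295/6 − 865/18 = 10/9; sellers' price rises by Ps − P* = 901/18 − 295/6 = 8/9.
So producers capture (8/9)/2 = 4/9 of each unit of subsidy.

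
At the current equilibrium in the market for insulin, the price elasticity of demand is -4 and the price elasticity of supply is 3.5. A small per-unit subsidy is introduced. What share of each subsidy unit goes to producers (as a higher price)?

Producer share = 8/15

For a small subsidy around the equilibrium, the benefit split depends on the relative slopes, which at a point are proportional to the elasticities.
Buyer share = εs/(εs + |εd|) = 3.5/(3.5 + 4) = 7/15; seller share = |εd|/(εs + |εd|) = 8/15.
So producers capture 8/15 of the subsidy.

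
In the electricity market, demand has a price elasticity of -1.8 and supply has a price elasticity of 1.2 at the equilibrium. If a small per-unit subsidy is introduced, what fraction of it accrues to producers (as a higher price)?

For a small subsidy around the equilibrium, the benefit split depends on the relative slopes, which at a point are proportional to the elasticities.
Buyer share = εs/(εs + |εd|) = 1.2/(1.2 + 1.8) = 0.4; seller share = |εd|/(εs + |εd|) = 0.6.
So producers capture 0.6 of the subsidy.

Producer share = 0.6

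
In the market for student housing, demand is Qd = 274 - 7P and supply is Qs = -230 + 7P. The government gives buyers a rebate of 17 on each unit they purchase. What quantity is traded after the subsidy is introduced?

Pre-subsidy: 274 - 7P = -230 + 7P gives P* = 36, Q* = 22.
With the rebate, buyers effectively pay Pb = Ps − 17, where Ps is the price sellers receive.
Demand in terms of Ps becomes Qd = 274 − 7(Ps − 17) = 393 - 7Ps. Setting this equal to supply: 393 - 7Ps = -230 + 7Ps, so Ps = 44.5.
Buyers pay Pb = 44.5 − 17 = 27.5; Q' = -230 + 7·44.5 = 81.5.

Q' = 81.5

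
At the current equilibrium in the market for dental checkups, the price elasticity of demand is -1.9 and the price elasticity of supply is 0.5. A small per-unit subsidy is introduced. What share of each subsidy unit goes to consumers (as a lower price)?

For a small subsidy around the equilibrium, the benefit split depends on the relative slopes, which at a point are proportional to the elasticities.
Buyer share = εs/(εs + |εd|) = 0.5/(0.5 + 1.9) = 5/24; seller share = |εd|/(εs + |εd|) = 19/24.

Consumer share = 5/24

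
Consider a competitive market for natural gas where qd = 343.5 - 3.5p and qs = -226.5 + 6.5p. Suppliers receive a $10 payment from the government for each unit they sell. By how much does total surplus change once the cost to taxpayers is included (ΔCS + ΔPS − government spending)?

Net change in total surplus = -$113.75

Pre-subsidy: 343.5 - 3.5p = -226.5 + 6.5p gives p* = 57, q* = 144.
With the subsidy, sellers receive ps = pb + 10 for each unit, where pb is the price buyers pay.
Supply in terms of pb becomes qs = -226.5 + 6.5(pb + 10) = -161.5 + 6.5pb. Setting this equal to demand: 343.5 - 3.5pb = -161.5 + 6.5pb, so pb = 50.5.
Sellers receive ps = 50.5 + 10 = 60.5; q' = 343.5 − 3.5·50.5 = 166.75.
ΔCS = ½(144 + 166.75)(57 − 50.5) = 1009.9375; ΔPS = ½(144 + 166.75)(60.5 − 57) = 543.8125.
Government spending = 10 × 166.75 = 1667.5.
Net change = 1009.9375 + 543.8125 − 1667.5 = -113.75. The loss equals the DWL triangle ½·10·22.75.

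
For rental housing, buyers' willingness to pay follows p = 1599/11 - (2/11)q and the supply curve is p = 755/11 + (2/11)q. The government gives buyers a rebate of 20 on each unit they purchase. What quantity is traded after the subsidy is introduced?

Pre-subsidy: 1599/11 - (2/11)q = 755/11 + (2/11)q gives q* = 211 and p* = 107.
With the rebate, buyers effectively pay pb = ps − 20, where ps is the price sellers receive.
On the curves, pb = 1599/11 - (2/11)q and ps = 755/11 + (2/11)q; the wedge ps − pb = 20 gives 755/11 + (2/11)q − (1599/11 - (2/11)q) = 20, so q' = 266.
Then pb = 1599/11 − (2/11)·266 = 97 and ps = 755/11 + (2/11)·266 = 117.

q' = 266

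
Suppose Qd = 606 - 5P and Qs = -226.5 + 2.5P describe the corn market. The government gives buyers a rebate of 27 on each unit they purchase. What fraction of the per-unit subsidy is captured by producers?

Producer share = 2/3

Pre-subsidy: 606 - 5P = -226.5 + 2.5P gives P* = 111, Q* = 51.
With the rebate, buyers effectively pay Pb = Ps − 27, where Ps is the price sellers receive.
Demand in terms of Ps becomes Qd = 606 − 5(Ps − 27) = 741 - 5Ps. Setting this equal to supply: 741 - 5Ps = -226.5 + 2.5Ps, so Ps = 129.
Buyers pay Pb = 129 − 27 = 102; Q' = -226.5 + 2.5·129 = 96.
Buyers' price falls by P* − Pb = 111 − 102 = 9; sellers' price rises by Ps − P* = 129 − 111 = 18.
So producers capture 18/27 = 2/3 of each unit of subsidy.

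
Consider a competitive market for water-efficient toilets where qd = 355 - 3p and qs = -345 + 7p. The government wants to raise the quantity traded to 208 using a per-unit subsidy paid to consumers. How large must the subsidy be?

Required subsidy s = 30 per unit

At q = 208, invert demand for the buyer price: pb = (355 − 208)/3 = 49; invert supply for the seller price: ps = (208 − (-345))/7 = 79.
The subsidy must fill the gap: s = ps − pb = 79 − 49 = 30.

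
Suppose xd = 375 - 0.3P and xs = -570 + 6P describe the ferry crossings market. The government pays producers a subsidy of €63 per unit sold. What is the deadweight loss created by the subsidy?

Deadweight loss = €567

Pre-subsidy: 375 - 0.3P = -570 + 6P gives P* = 150, x* = 330.
With the subsidy, sellers receive Ps = Pb + 63 for each unit, where Pb is the price buyers pay.
Supply in terms of Pb becomes xs = -570 + 6(Pb + 63) = -192 + 6Pb. Setting this equal to demand: 375 - 0.3Pb = -192 + 6Pb, so Pb = 90.
Sellers receive Ps = 90 + 63 = 153; x' = 375 − 0.3·90 = 348.
The subsidy expands output by 348 − 330 = 18 past the efficient level; on those units the gap between marginal cost and willingness to pay runs from 0 up to 63.
DWL = ½ × 63 × 18 = 567.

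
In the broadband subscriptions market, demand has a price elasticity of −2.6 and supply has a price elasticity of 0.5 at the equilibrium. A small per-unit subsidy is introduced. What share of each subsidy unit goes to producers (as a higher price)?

Producer share = 26/31

For a small subsidy around the equilibrium, the benefit split depends on the relative slopes, which at a point are proportional to the elasticities.
Buyer share = εs/(εs + |εd|) = 0.5/(0.5 + 2.6) = 5/31; seller share = |εd|/(εs + |εd|) = 26/31.
So producers capture 26/31 of the subsidy.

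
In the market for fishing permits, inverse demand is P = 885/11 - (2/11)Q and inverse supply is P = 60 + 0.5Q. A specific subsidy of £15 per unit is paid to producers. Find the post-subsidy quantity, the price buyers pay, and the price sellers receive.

Pre-subsidy: 885/11 - (2/11)Q = 60 + 0.5Q gives Q* = 30 and P* = 75.
With the subsidy, sellers receive Ps = Pb + 15 for each unit, where Pb is the price buyers pay.
On the curves, Pb = 885/11 - (2/11)Q and Ps = 60 + 0.5Q; the wedge Ps − Pb = 15 gives 60 + 0.5Q − (885/11 - (2/11)Q) = 15, so Q' = 52.
Then Pb = 885/11 − (2/11)·52 = 71 and Ps = 60 + 0.5·52 = 86.

Q' = 52; buyers pay £71; sellers receive £86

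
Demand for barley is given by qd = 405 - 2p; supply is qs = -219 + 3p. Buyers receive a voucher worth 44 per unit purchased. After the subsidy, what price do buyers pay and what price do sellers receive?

Buyers pay 98.4; sellers receive 142.4

Pre-subsidy: 405 - 2p = -219 + 3p gives p* = 124.8, q* = 155.4.
With the rebate, buyers effectively pay pb = ps − 44, where ps is the price sellers receive.
Demand in terms of ps becomes qd = 405 − 2(ps − 44) = 493 - 2ps. Setting this equal to supply: 493 - 2ps = -219 + 3ps, so ps = 142.4.
Buyers pay pb = 142.4 − 44 = 98.4; q' = -219 + 3·142.4 = 208.2.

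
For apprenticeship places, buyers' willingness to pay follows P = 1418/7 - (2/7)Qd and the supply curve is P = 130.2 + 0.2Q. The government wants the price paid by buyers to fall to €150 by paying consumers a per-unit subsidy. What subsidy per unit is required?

Required subsidy s = €17 per unit

At a buyer price of 150, quantity demanded is 709 − 3.5·150 = 184.
Sellers supply 184 only when they receive Ps = 130.2 + 0.2·184 = 167.
s = Ps − Pb = 167 − 150 = 17.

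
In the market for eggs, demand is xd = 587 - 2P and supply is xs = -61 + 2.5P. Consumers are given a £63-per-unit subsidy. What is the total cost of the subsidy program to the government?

Government cost = £23247

Pre-subsidy: 587 - 2P = -61 + 2.5P gives P* = 144, x* = 299.
With the rebate, buyers effectively pay Pb = Ps − 63, where Ps is the price sellers receive.
Demand in terms of Ps becomes xd = 587 − 2(Ps − 63) = 713 - 2Ps. Setting this equal to supply: 713 - 2Ps = -61 + 2.5Ps, so Ps = 172.
Buyers pay Pb = 172 − 63 = 109; x' = -61 + 2.5·172 = 369.
Government outlay = subsidy × quantity = 63 × 369 = 23247.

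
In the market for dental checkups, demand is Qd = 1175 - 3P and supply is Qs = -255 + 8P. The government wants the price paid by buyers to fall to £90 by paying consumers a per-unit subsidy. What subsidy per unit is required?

Required subsidy s = £55 per unit

At a buyer price of 90, quantity demanded is 1175 − 3·90 = 905.
Sellers supply 905 only when they receive Ps with -255 + 8·Ps = 905, i.e. Ps = 145.
s = Ps − Pb = 145 − 90 = 55.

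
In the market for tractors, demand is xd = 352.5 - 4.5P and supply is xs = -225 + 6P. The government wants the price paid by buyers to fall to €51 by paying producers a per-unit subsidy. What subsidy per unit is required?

At a buyer price of 51, quantity demanded is 352.5 − 4.5·51 = 123.
Sellers supply 123 only when they receive Ps with -225 + 6·Ps = 123, i.e. Ps = 58.
s = Ps − Pb = 58 − 51 = 7.

Required subsidy s = €7 per unit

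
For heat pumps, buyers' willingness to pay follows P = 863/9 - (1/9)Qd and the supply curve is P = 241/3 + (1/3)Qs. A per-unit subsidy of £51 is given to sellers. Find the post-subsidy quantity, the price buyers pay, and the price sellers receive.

Pre-subsidy: 863/9 - (1/9)Q = 241/3 + (1/3)Q gives Q* = 35 and P* = 92.
With the subsidy, sellers receive Ps = Pb + 51 for each unit, where Pb is the price buyers pay.
On the curves, Pb = 863/9 - (1/9)Q and Ps = 241/3 + (1/3)Q; the wedge Ps − Pb = 51 gives 241/3 + (1/3)Q − (863/9 - (1/9)Q) = 51, so Q' = 149.75.
Then Pb = 863/9 − (1/9)·149.75 = 79.25 and Ps = 241/3 + (1/3)·149.75 = 130.25.

Q' = 149.75; buyers pay £79.25; sellers receive £130.25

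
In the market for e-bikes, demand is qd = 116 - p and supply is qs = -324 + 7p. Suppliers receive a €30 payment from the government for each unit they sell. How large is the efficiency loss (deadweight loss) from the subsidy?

Pre-subsidy: 116 - p = -324 + 7p gives p* = 55, q* = 61.
With the subsidy, sellers receive ps = pb + 30 for each unit, where pb is the price buyers pay.
Supply in terms of pb becomes qs = -324 + 7(pb + 30) = -114 + 7pb. Setting this equal to demand: 116 - pb = -114 + 7pb, so pb = 28.75.
Sellers receive ps = 28.75 + 30 = 58.75; q' = 116 − 1·28.75 = 87.25.
The subsidy expands output by 87.25 − 61 = 26.25 past the efficient level; on those units the gap between marginal cost and willingness to pay runs from 0 up to 30.
DWL = ½ × 30 × 26.25 = 393.75.

Deadweight loss = €393.75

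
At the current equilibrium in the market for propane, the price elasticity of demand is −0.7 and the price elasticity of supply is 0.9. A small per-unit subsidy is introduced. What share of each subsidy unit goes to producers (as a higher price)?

For a small subsidy around the equilibrium, the benefit split depends on the relative slopes, which at a point are proportional to the elasticities.
Buyer share = εs/(εs + |εd|) = 0.9/(0.9 + 0.7) = 0.5625; seller share = |εd|/(εs + |εd|) = 0.4375.
So producers capture 0.4375 of the subsidy.

Producer share = 0.4375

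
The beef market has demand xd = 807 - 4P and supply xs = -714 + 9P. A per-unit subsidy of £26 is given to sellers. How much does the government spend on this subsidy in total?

Pre-subsidy: 807 - 4P = -714 + 9P gives P* = 117, x* = 339.
With the subsidy, sellers receive Ps = Pb + 26 for each unit, where Pb is the price buyers pay.
Supply in terms of Pb becomes xs = -714 + 9(Pb + 26) = -480 + 9Pb. Setting this equal to demand: 807 - 4Pb = -480 + 9Pb, so Pb = 99.
Sellers receive Ps = 99 + 26 = 125; x' = 807 − 4·99 = 411.
Government outlay = subsidy × quantity = 26 × 411 = 10686.

Government cost = £10686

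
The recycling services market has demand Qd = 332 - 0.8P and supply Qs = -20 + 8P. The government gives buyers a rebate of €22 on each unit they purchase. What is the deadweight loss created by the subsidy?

Deadweight loss = €176

Pre-subsidy: 332 - 0.8P = -20 + 8P gives P* = 40, Q* = 300.
With the rebate, buyers effectively pay Pb = Ps − 22, where Ps is the price sellers receive.
Demand in terms of Ps becomes Qd = 332 − 0.8(Ps − 22) = 349.6 - 0.8Ps. Setting this equal to supply: 349.6 - 0.8Ps = -20 + 8Ps, so Ps = 42.
Buyers pay Pb = 42 − 22 = 20; Q' = -20 + 8·42 = 316.
The subsidy expands output by 316 − 300 = 16 past the efficient level; on those units the gap between marginal cost and willingness to pay runs from 0 up to 22.
DWL = ½ × 22 × 16 = 176.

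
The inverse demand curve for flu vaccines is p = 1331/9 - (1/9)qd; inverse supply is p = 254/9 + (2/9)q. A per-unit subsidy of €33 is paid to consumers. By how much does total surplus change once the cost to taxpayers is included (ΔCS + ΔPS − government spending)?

Pre-subsidy: 1331/9 - (1/9)q = 254/9 + (2/9)q gives q* = 359 and p* = 108.
With the rebate, buyers effectively pay pb = ps − 33, where ps is the price sellers receive.
On the curves, pb = 1331/9 - (1/9)q and ps = 254/9 + (2/9)q; the wedge ps − pb = 33 gives 254/9 + (2/9)q − (1331/9 - (1/9)q) = 33, so q' = 458.
Then pb = 1331/9 − (1/9)·458 = 97 and ps = 254/9 + (2/9)·458 = 130.
ΔCS = ½(359 + 458)(108 − 97) = 4493.5; ΔPS = ½(359 + 458)(130 − 108) = 8987.
Government spending = 33 × 458 = 15114.
Net change = 4493.5 + 8987 − 15114 = -1633.5. The loss equals the DWL triangle ½·33·99.

Net change in total surplus = -€1633.5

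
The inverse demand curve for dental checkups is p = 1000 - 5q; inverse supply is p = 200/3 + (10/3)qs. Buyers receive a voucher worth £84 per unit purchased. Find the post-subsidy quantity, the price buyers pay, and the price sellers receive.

q' = 122.08; buyers pay £389.6; sellers receive £473.6

Pre-subsidy: 1000 - 5q = 200/3 + (10/3)q gives q* = 112 and p* = 440.
With the rebate, buyers effectively pay pb = ps − 84, where ps is the price sellers receive.
On the curves, pb = 1000 - 5q and ps = 200/3 + (10/3)q; the wedge ps − pb = 84 gives 200/3 + (10/3)q − (1000 - 5q) = 84, so q' = 122.08.
Then pb = 1000 − 5·122.08 = 389.6 and ps = 200/3 + (10/3)·122.08 = 473.6.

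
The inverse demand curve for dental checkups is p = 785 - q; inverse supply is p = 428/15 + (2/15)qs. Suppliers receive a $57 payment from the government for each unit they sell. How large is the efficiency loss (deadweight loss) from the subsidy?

Pre-subsidy: 785 - q = 428/15 + (2/15)q gives q* = 11347/17 and p* = 1998/17.
With the subsidy, sellers receive ps = pb + 57 for each unit, where pb is the price buyers pay.
On the curves, pb = 785 - q and ps = 428/15 + (2/15)q; the wedge ps − pb = 57 gives 428/15 + (2/15)q − (785 - q) = 57, so q' = 12202/17.
Then pb = 785 − 1·(12202/17) = 1143/17 and ps = 428/15 + (2/15)·(12202/17) = 2112/17.
The subsidy expands output by 12202/17 − 11347/17 = 855/17 past the efficient level; on those units the gap between marginal cost and willingness to pay runs from 0 up to 57.
DWL = ½ × 57 × 855/17 = 48735/34.

Deadweight loss = 48735/34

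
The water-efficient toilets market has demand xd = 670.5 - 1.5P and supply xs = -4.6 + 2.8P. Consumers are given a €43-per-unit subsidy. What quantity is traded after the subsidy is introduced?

x' = 477

Pre-subsidy: 670.5 - 1.5P = -4.6 + 2.8P gives P* = 157, x* = 435.
With the rebate, buyers effectively pay Pb = Ps − 43, where Ps is the price sellers receive.
Demand in terms of Ps becomes xd = 670.5 − 1.5(Ps − 43) = 735 - 1.5Ps. Setting this equal to supply: 735 - 1.5Ps = -4.6 + 2.8Ps, so Ps = 172.
Buyers pay Pb = 172 − 43 = 129; x' = -4.6 + 2.8·172 = 477.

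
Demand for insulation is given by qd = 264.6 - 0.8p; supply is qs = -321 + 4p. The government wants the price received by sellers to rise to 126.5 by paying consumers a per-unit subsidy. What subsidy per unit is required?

Required subsidy s = 27 per unit

At a seller price of 126.5, quantity supplied is -321 + 4·126.5 = 185.
Buyers absorb 185 only when they pay pb with 264.6 − 0.8·pb = 185, i.e. pb = 99.5.
s = ps − pb = 126.5 − 99.5 = 27.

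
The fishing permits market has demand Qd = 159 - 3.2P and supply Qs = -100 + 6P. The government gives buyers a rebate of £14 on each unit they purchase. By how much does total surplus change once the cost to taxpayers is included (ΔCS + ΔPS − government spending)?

Pre-subsidy: 159 - 3.2P = -100 + 6P gives P* = 1295/46, Q* = 1585/23.
With the rebate, buyers effectively pay Pb = Ps − 14, where Ps is the price sellers receive.
Demand in terms of Ps becomes Qd = 159 − 3.2(Ps − 14) = 203.8 - 3.2Ps. Setting this equal to supply: 203.8 - 3.2Ps = -100 + 6Ps, so Ps = 1519/46.
Buyers pay Pb = 1519/46 − 14 = 875/46; Q' = -100 + 6·(1519/46) = 2257/23.
ΔCS = ½(1585/23 + 2257/23)(1295/46 − 875/46) = 403410/529; ΔPS = ½(1585/23 + 2257/23)(1519/46 − 1295/46) = 215152/529.
Government spending = 14 × 2257/23 = 31598/23.
Net change = 403410/529 + 215152/529 − 31598/23 = -4704/23. The loss equals the DWL triangle ½·14·672/23.

Net change in total surplus = -4704/23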